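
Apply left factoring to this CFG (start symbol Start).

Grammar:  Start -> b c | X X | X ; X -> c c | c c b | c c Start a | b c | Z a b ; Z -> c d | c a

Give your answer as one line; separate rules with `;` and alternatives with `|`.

Start has alternatives sharing prefix 'X': factor to Start → X Start1 with Start1 → X | ε.
X has alternatives sharing prefix 'c c': factor to X → c c X1 with X1 → ε | b | Start a.
Z has alternatives sharing prefix 'c': factor to Z → c Z1 with Z1 → d | a.

Start -> b c | X Start1; X -> b c | Z a b | c c X1; Z -> c Z1; Start1 -> X | ε; X1 -> ε | b | Start a; Z1 -> d | a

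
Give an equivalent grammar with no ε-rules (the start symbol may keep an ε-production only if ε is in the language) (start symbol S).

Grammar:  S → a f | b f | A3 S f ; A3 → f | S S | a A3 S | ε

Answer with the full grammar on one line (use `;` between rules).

S → a f | b f | A3 S f | S f; A3 → f | S S | a A3 S | a S

Nullable nonterminals: {A3}.
ε ∉ L(G), so no ε-production is kept.
Expand every rule over subsets of its nullable positions: S → A3 S f gives A3 S f | S f. A3 → a A3 S gives a A3 S | a S.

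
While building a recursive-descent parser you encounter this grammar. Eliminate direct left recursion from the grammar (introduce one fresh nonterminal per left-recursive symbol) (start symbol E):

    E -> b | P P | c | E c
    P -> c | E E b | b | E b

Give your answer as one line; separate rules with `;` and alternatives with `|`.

E -> b E' | P P E' | c E'; P -> c | E E b | b | E b; E' -> c E' | epsilon

Left recursion appears on E.
For E: α = {c}, β = {b, P P, c}. Rewrite as E → β E' and E' → α E' | ε.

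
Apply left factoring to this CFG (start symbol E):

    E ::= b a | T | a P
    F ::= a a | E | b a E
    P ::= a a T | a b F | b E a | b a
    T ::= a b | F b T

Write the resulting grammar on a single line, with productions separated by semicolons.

P has alternatives sharing prefix 'a': factor to P → a P' with P' → a T | b F.
P has alternatives sharing prefix 'b': factor to P → b P'' with P'' → E a | a.

E ::= b a | T | a P; F ::= a a | E | b a E; P ::= a P' | b P''; T ::= a b | F b T; P' ::= a T | b F; P'' ::= E a | a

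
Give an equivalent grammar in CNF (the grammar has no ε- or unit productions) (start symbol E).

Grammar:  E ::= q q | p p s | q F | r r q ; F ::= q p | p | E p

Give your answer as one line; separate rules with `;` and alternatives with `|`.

Introduce a nonterminal for each terminal appearing in a rule of length ≥ 2: X1 → q, X2 → p, X3 → s, X4 → r.
Binarize each right-hand side of length ≥ 3 by chaining fresh nonterminals (Y1, Y2, …): affected rules were E → X2 X2 X3; E → X4 X4 X1.

E ::= X1 X1 | X2 Y1 | X1 F | X4 Y2; F ::= X1 X2 | p | E X2; X1 ::= q; X2 ::= p; X3 ::= s; X4 ::= r; Y1 ::= X2 X3; Y2 ::= X4 X1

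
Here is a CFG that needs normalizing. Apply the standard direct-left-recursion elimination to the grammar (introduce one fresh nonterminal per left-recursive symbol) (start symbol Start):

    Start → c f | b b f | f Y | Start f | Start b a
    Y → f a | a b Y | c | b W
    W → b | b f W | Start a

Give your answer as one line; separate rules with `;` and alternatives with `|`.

Start → c f Start1 | b b f Start1 | f Y Start1; Y → f a | a b Y | c | b W; W → b | b f W | Start a; Start1 → f Start1 | b a Start1 | epsilon

Directly left-recursive nonterminal: Start.
For Start: α = {f, b a}, β = {c f, b b f, f Y}. Rewrite as Start → β Start1 and Start1 → α Start1 | ε.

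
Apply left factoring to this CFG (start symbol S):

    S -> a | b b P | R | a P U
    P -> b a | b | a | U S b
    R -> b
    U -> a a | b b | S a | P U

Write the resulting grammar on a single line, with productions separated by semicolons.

S has alternatives sharing prefix 'a': factor to S → a S' with S' → ε | P U.
P has alternatives sharing prefix 'b': factor to P → b P' with P' → a | ε.

S -> b b P | R | a S'; P -> a | U S b | b P'; R -> b; U -> a a | b b | S a | P U; S' -> epsilon | P U; P' -> a | epsilon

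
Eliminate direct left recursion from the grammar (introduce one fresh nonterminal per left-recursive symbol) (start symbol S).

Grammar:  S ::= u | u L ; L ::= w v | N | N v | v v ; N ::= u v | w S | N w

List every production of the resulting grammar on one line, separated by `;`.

S ::= u | u L; L ::= w v | N | N v | v v; N ::= u v N' | w S N'; N' ::= w N' | ε

Left recursion appears on N.
For N: α = {w}, β = {u v, w S}. Rewrite as N → β N' and N' → α N' | ε.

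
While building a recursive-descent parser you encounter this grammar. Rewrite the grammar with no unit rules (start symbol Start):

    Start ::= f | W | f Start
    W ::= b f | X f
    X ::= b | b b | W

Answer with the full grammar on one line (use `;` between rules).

Unit pairs: Start ⇒* {W}; X ⇒* {W}.
For each unit pair (A, B), copy every non-unit production of B to A, then drop all unit productions.

Start ::= f | f Start | b f | X f; W ::= b f | X f; X ::= b | b b | b f | X f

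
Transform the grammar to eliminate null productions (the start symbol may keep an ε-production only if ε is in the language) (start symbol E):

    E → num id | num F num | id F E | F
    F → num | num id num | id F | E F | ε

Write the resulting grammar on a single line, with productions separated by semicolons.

Nullable nonterminals: {E, F}.
ε ∈ L(G) since E is nullable, so keep E → ε.
Add the nullable-subset variants: E → num F num gives num F num | num num. E → id F E gives id F E | id F | id E | id. F → id F gives id F | id. F → E F gives E F | E.

E → num id | num F num | num num | id F E | id F | id E | id | F | ε; F → num | num id num | id F | id | E F | E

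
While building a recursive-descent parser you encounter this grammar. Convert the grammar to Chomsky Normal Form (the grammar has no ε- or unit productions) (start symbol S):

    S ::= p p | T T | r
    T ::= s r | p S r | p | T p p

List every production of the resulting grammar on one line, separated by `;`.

S ::= X1 X1 | T T | r; T ::= X2 X3 | X1 Y1 | p | T Y2; X1 ::= p; X2 ::= s; X3 ::= r; Y1 ::= S X3; Y2 ::= X1 X1

Introduce a nonterminal for each terminal appearing in a rule of length ≥ 2: X1 → p, X2 → s, X3 → r.
Binarize each right-hand side of length ≥ 3 by chaining fresh nonterminals (Y1, Y2, …): affected rules were T → X1 S X3; T → T X1 X1.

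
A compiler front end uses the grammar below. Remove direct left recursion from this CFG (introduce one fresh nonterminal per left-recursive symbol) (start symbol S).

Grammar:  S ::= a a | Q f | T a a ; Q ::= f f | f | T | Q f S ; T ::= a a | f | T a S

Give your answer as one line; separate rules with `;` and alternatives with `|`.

S ::= a a | Q f | T a a; Q ::= f f Q' | f Q' | T Q'; T ::= a a T' | f T'; Q' ::= f S Q' | eps; T' ::= a S T' | eps

Q, T are directly left-recursive.
For Q: α = {f S}, β = {f f, f, T}. Rewrite as Q → β Q' and Q' → α Q' | ε.
For T: α = {a S}, β = {a a, f}. Rewrite as T → β T' and T' → α T' | ε.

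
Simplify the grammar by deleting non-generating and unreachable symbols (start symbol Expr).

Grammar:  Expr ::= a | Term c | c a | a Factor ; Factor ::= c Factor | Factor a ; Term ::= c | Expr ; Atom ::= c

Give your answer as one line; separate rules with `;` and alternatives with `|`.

Generating nonterminals: {Atom, Expr, Term}.
Reachable from Expr after that: {Expr, Term}.
Removed useless symbols: {Atom, Factor} and every production mentioning them.

Expr ::= a | Term c | c a; Term ::= c | Expr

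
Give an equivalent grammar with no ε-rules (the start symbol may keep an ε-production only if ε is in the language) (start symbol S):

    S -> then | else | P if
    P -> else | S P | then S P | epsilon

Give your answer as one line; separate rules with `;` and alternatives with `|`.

Nullable nonterminals: {P}.
ε ∉ L(G), so no ε-production is kept.
For each production, add variants omitting each subset of nullable occurrences: S → P if gives P if | if. P → S P gives S P | S. P → then S P gives then S P | then S.

S -> then | else | P if | if; P -> else | S P | S | then S P | then S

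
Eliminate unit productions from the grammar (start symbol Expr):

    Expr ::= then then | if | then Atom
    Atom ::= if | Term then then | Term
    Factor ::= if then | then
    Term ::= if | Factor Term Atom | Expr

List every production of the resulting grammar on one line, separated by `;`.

Unit pairs: Atom ⇒* {Expr, Term}; Term ⇒* {Expr}.
Replace each nonterminal's rules with the union of the non-unit rules of every nonterminal it unit-derives.

Expr ::= then then | if | then Atom; Atom ::= if | Factor Term Atom | Term then then | then then | then Atom; Factor ::= if then | then; Term ::= if | Factor Term Atom | then then | then Atom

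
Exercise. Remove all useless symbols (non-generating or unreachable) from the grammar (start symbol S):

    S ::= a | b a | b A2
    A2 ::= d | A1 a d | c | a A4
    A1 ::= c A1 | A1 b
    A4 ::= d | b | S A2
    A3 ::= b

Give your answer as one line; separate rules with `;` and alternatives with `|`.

Generating nonterminals: {A2, A3, A4, S}.
Reachable from S after that: {A2, A4, S}.
Removed useless symbols: {A1, A3} and every production mentioning them.

S ::= a | b a | b A2; A2 ::= d | c | a A4; A4 ::= d | b | S A2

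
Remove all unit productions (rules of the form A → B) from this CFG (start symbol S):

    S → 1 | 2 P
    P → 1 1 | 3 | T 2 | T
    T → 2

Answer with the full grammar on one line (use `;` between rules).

S → 1 | 2 P; P → 1 1 | 3 | T 2 | 2; T → 2

Unit pairs: P ⇒* {T}.
Replace each nonterminal's rules with the union of the non-unit rules of every nonterminal it unit-derives.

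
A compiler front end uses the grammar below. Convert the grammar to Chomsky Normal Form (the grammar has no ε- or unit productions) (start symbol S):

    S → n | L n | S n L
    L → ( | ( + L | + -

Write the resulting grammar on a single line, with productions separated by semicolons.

S → n | L X1 | S Y1; L → ( | X2 Y2 | X3 X4; X1 → n; X2 → (; X3 → +; X4 → -; Y1 → X1 L; Y2 → X3 L

Introduce a nonterminal for each terminal appearing in a rule of length ≥ 2: X1 → n, X2 → (, X3 → +, X4 → -.
Binarize each right-hand side of length ≥ 3 by chaining fresh nonterminals (Y1, Y2, …): affected rules were S → S X1 L; L → X2 X3 L.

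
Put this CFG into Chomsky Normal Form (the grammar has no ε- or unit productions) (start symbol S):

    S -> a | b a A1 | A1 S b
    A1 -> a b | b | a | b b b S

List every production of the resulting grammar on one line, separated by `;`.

Introduce a nonterminal for each terminal appearing in a rule of length ≥ 2: X1 → b, X2 → a.
Binarize each right-hand side of length ≥ 3 by chaining fresh nonterminals (Y1, Y2, …): affected rules were S → X1 X2 A1; S → A1 S X1; A1 → X1 X1 X1 S.

S -> a | X1 Y1 | A1 Y2; A1 -> X2 X1 | b | a | X1 Y3; X1 -> b; X2 -> a; Y1 -> X2 A1; Y2 -> S X1; Y3 -> X1 Y4; Y4 -> X1 S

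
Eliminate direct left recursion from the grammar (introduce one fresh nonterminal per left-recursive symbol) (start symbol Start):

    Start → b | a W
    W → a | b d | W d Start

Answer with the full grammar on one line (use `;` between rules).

Left recursion appears on W.
For W: α = {d Start}, β = {a, b d}. Rewrite as W → β W1 and W1 → α W1 | ε.

Start → b | a W; W → a W1 | b d W1; W1 → d Start W1 | eps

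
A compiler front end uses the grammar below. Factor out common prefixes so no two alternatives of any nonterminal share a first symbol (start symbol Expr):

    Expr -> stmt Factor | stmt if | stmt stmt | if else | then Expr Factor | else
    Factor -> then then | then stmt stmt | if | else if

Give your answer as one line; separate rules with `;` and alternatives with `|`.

Expr -> if else | then Expr Factor | else | stmt Expr1; Factor -> if | else if | then Factor1; Expr1 -> Factor | if | stmt; Factor1 -> then | stmt stmt

Expr has alternatives sharing prefix 'stmt': factor to Expr → stmt Expr1 with Expr1 → Factor | if | stmt.
Factor has alternatives sharing prefix 'then': factor to Factor → then Factor1 with Factor1 → then | stmt stmt.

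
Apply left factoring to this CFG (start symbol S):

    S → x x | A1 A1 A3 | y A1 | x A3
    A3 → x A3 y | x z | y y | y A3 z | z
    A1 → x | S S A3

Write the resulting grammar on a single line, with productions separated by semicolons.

S → A1 A1 A3 | y A1 | x S'; A3 → z | x A3' | y A3''; A1 → x | S S A3; S' → x | A3; A3' → A3 y | z; A3'' → y | A3 z

S has alternatives sharing prefix 'x': factor to S → x S' with S' → x | A3.
A3 has alternatives sharing prefix 'x': factor to A3 → x A3' with A3' → A3 y | z.
A3 has alternatives sharing prefix 'y': factor to A3 → y A3'' with A3'' → y | A3 z.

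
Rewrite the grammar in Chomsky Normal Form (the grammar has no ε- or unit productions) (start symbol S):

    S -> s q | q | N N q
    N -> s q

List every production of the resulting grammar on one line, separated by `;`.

Introduce a nonterminal for each terminal appearing in a rule of length ≥ 2: X1 → s, X2 → q.
Binarize each right-hand side of length ≥ 3 by chaining fresh nonterminals (Y1, Y2, …): affected rules were S → N N X2.

S -> X1 X2 | q | N Y1; N -> X1 X2; X1 -> s; X2 -> q; Y1 -> N X2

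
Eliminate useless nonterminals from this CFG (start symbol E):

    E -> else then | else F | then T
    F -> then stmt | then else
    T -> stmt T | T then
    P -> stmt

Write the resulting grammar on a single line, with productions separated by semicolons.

Generating nonterminals: {E, F, P}.
Reachable from E after that: {E, F}.
Removed useless symbols: {P, T} and every production mentioning them.

E -> else then | else F; F -> then stmt | then else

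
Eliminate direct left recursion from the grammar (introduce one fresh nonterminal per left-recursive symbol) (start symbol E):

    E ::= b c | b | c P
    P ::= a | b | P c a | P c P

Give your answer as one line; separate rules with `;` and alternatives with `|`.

P is directly left-recursive.
For P: α = {c a, c P}, β = {a, b}. Rewrite as P → β P' and P' → α P' | ε.

E ::= b c | b | c P; P ::= a P' | b P'; P' ::= c a P' | c P P' | eps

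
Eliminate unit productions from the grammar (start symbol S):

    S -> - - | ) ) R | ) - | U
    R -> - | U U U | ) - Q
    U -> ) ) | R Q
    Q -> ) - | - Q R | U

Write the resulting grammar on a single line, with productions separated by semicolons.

S -> ) ) | R Q | - - | ) ) R | ) -; R -> - | U U U | ) - Q; U -> ) ) | R Q; Q -> ) ) | R Q | ) - | - Q R

Unit pairs: Q ⇒* {U}; S ⇒* {U}.
For every A with A ⇒* B via unit rules, add B's non-unit alternatives to A; then delete every rule of the form X → Y.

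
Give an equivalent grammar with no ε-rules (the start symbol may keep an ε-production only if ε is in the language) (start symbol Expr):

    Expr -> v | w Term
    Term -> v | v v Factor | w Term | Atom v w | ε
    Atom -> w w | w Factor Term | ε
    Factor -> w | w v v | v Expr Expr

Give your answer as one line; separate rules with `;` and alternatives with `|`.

The nullable symbols are {Atom, Term}.
ε ∉ L(G), so no ε-production is kept.
Expand every rule over subsets of its nullable positions: Expr → w Term gives w Term | w. Term → w Term gives w Term | w. Term → Atom v w gives Atom v w | v w. Atom → w Factor Term gives w Factor Term | w Factor.

Expr -> v | w Term | w; Term -> v | v v Factor | w Term | w | Atom v w | v w; Atom -> w w | w Factor Term | w Factor; Factor -> w | w v v | v Expr Expr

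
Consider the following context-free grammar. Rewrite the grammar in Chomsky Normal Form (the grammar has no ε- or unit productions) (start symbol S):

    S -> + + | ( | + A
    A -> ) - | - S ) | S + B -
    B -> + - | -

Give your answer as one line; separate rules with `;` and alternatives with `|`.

Introduce a nonterminal for each terminal appearing in a rule of length ≥ 2: X1 → +, X2 → ), X3 → -.
Binarize each right-hand side of length ≥ 3 by chaining fresh nonterminals (Y1, Y2, …): affected rules were A → X3 S X2; A → S X1 B X3.

S -> X1 X1 | ( | X1 A; A -> X2 X3 | X3 Y1 | S Y2; B -> X1 X3 | -; X1 -> +; X2 -> ); X3 -> -; Y1 -> S X2; Y2 -> X1 Y3; Y3 -> B X3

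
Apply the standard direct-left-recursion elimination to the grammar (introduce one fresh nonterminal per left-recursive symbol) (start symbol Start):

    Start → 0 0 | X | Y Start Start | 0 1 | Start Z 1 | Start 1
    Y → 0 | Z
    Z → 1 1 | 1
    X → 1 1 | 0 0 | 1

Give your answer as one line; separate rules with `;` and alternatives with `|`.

Start → 0 0 Start1 | X Start1 | Y Start Start Start1 | 0 1 Start1; Y → 0 | Z; Z → 1 1 | 1; X → 1 1 | 0 0 | 1; Start1 → Z 1 Start1 | 1 Start1 | ε

Left recursion appears on Start.
For Start: α = {Z 1, 1}, β = {0 0, X, Y Start Start, 0 1}. Rewrite as Start → β Start1 and Start1 → α Start1 | ε.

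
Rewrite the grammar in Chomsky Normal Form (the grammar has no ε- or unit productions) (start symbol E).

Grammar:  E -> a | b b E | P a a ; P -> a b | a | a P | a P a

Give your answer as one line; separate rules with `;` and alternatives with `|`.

Introduce a nonterminal for each terminal appearing in a rule of length ≥ 2: X1 → b, X2 → a.
Binarize each right-hand side of length ≥ 3 by chaining fresh nonterminals (Y1, Y2, …): affected rules were E → X1 X1 E; E → P X2 X2; P → X2 P X2.

E -> a | X1 Y1 | P Y2; P -> X2 X1 | a | X2 P | X2 Y3; X1 -> b; X2 -> a; Y1 -> X1 E; Y2 -> X2 X2; Y3 -> P X2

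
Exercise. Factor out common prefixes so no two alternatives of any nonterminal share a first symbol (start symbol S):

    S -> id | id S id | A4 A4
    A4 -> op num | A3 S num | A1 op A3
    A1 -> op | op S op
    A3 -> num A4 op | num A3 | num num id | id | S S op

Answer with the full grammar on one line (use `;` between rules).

S -> A4 A4 | id S'; A4 -> op num | A3 S num | A1 op A3; A1 -> op A1'; A3 -> id | S S op | num A3'; S' -> ε | S id; A1' -> ε | S op; A3' -> A4 op | A3 | num id

S has alternatives sharing prefix 'id': factor to S → id S' with S' → ε | S id.
A1 has alternatives sharing prefix 'op': factor to A1 → op A1' with A1' → ε | S op.
A3 has alternatives sharing prefix 'num': factor to A3 → num A3' with A3' → A4 op | A3 | num id.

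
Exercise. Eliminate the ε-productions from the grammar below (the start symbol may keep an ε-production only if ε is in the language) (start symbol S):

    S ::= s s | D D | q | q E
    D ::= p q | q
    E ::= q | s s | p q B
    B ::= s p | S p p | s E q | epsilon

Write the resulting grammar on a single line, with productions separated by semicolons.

Nullable nonterminals: {B}.
ε ∉ L(G), so no ε-production is kept.
Add the nullable-subset variants: E → p q B gives p q B | p q.

S ::= s s | D D | q | q E; D ::= p q | q; E ::= q | s s | p q B | p q; B ::= s p | S p p | s E q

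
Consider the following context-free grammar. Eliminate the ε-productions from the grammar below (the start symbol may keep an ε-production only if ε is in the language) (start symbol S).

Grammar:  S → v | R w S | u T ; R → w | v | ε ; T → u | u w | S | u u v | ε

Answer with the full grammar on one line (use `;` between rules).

Nullable nonterminals: {R, T}.
ε ∉ L(G), so no ε-production is kept.
For each production, add variants omitting each subset of nullable occurrences: S → R w S gives R w S | w S. S → u T gives u T | u.

S → v | R w S | w S | u T | u; R → w | v; T → u | u w | S | u u v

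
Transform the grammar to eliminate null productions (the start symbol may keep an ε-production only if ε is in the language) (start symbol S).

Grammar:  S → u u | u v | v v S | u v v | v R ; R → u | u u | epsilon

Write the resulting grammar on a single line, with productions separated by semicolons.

Nullable set = {R}.
ε ∉ L(G), so no ε-production is kept.
Add the nullable-subset variants: S → v R gives v R | v.

S → u u | u v | v v S | u v v | v R | v; R → u | u u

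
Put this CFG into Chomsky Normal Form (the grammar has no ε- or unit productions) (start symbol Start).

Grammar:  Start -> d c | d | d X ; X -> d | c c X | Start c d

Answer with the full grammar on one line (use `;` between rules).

Introduce a nonterminal for each terminal appearing in a rule of length ≥ 2: X1 → d, X2 → c.
Binarize each right-hand side of length ≥ 3 by chaining fresh nonterminals (Y1, Y2, …): affected rules were X → X2 X2 X; X → Start X2 X1.

Start -> X1 X2 | d | X1 X; X -> d | X2 Y1 | Start Y2; X1 -> d; X2 -> c; Y1 -> X2 X; Y2 -> X2 X1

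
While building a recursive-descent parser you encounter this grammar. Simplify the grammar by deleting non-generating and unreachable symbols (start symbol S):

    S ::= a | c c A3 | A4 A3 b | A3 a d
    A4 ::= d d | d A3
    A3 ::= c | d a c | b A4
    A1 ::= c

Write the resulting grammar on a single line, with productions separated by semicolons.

S ::= a | c c A3 | A4 A3 b | A3 a d; A4 ::= d d | d A3; A3 ::= c | d a c | b A4

Generating nonterminals: {A1, A3, A4, S}.
Reachable from S after that: {A3, A4, S}.
Removed useless symbols: {A1} and every production mentioning them.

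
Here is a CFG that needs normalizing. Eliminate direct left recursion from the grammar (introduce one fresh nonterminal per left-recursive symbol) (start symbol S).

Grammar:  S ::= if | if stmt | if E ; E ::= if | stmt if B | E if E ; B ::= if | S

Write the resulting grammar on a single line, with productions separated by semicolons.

S ::= if | if stmt | if E; E ::= if E' | stmt if B E'; B ::= if | S; E' ::= if E E' | eps

Directly left-recursive nonterminal: E.
For E: α = {if E}, β = {if, stmt if B}. Rewrite as E → β E' and E' → α E' | ε.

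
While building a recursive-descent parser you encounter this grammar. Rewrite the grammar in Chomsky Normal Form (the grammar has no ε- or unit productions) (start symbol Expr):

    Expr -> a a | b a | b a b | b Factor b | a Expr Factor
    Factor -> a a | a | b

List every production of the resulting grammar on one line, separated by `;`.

Expr -> X1 X1 | X2 X1 | X2 Y1 | X2 Y2 | X1 Y3; Factor -> X1 X1 | a | b; X1 -> a; X2 -> b; Y1 -> X1 X2; Y2 -> Factor X2; Y3 -> Expr Factor

Introduce a nonterminal for each terminal appearing in a rule of length ≥ 2: X1 → a, X2 → b.
Binarize each right-hand side of length ≥ 3 by chaining fresh nonterminals (Y1, Y2, …): affected rules were Expr → X2 X1 X2; Expr → X2 Factor X2; Expr → X1 Expr Factor.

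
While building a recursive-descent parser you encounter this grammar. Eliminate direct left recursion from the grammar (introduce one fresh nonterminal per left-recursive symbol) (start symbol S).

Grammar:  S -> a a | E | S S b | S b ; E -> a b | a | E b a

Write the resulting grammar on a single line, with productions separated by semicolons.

S -> a a S' | E S'; E -> a b E' | a E'; S' -> S b S' | b S' | eps; E' -> b a E' | eps

S, E are directly left-recursive.
For S: α = {S b, b}, β = {a a, E}. Rewrite as S → β S' and S' → α S' | ε.
For E: α = {b a}, β = {a b, a}. Rewrite as E → β E' and E' → α E' | ε.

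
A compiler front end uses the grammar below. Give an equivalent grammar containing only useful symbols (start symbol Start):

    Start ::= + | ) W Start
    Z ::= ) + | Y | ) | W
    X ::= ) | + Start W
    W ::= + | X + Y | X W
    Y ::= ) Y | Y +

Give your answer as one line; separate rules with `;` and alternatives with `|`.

Generating nonterminals: {Start, W, X, Z}.
Reachable from Start after that: {Start, W, X}.
Removed useless symbols: {Y, Z} and every production mentioning them.

Start ::= + | ) W Start; X ::= ) | + Start W; W ::= + | X W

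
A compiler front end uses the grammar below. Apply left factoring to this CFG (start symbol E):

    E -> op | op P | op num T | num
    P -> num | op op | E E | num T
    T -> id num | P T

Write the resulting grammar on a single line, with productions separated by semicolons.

E -> num | op E'; P -> op op | E E | num P'; T -> id num | P T; E' -> ε | P | num T; P' -> ε | T

E has alternatives sharing prefix 'op': factor to E → op E' with E' → ε | P | num T.
P has alternatives sharing prefix 'num': factor to P → num P' with P' → ε | T.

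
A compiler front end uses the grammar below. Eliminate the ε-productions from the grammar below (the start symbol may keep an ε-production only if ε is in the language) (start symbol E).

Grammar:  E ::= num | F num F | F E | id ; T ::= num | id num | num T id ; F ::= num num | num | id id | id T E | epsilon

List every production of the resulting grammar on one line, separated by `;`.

E ::= num | F num F | F num | num F | F E | id; T ::= num | id num | num T id; F ::= num num | num | id id | id T E

Nullable nonterminals: {F}.
ε ∉ L(G), so no ε-production is kept.
Expand every rule over subsets of its nullable positions: E → F num F gives F num F | F num | num F.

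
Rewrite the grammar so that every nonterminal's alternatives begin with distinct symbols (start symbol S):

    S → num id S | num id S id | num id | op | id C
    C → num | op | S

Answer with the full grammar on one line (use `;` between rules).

S → op | id C | num id S'; C → num | op | S; S' → ε | S S''; S'' → ε | id

S has alternatives sharing prefix 'num id': factor to S → num id S' with S' → S | S id | ε.
S' has alternatives sharing prefix 'S': factor to S' → S S'' with S'' → ε | id.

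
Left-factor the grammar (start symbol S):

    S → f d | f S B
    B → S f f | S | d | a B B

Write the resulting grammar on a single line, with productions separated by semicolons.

S has alternatives sharing prefix 'f': factor to S → f S' with S' → d | S B.
B has alternatives sharing prefix 'S': factor to B → S B' with B' → f f | ε.

S → f S'; B → d | a B B | S B'; S' → d | S B; B' → f f | ε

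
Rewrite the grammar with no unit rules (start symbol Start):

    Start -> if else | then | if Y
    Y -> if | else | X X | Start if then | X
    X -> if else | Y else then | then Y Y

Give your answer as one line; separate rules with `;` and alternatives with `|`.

Start -> if else | then | if Y; Y -> if else | Y else then | then Y Y | if | else | X X | Start if then; X -> if else | Y else then | then Y Y

Unit pairs: Y ⇒* {X}.
For each unit pair (A, B), copy every non-unit production of B to A, then drop all unit productions.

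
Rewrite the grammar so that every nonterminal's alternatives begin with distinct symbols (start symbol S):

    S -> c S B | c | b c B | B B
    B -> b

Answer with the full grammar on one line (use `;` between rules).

S has alternatives sharing prefix 'c': factor to S → c S' with S' → S B | ε.

S -> b c B | B B | c S'; B -> b; S' -> S B | ε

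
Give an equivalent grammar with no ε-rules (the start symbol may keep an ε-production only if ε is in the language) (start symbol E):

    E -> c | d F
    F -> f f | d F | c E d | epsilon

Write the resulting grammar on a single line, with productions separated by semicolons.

E -> c | d F | d; F -> f f | d F | d | c E d

The nullable symbols are {F}.
ε ∉ L(G), so no ε-production is kept.
Expand every rule over subsets of its nullable positions: E → d F gives d F | d. F → d F gives d F | d.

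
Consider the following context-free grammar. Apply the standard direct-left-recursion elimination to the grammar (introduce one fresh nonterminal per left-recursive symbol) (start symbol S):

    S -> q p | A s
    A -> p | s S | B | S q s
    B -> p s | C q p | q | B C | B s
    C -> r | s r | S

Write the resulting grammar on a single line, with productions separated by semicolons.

S -> q p | A s; A -> p | s S | B | S q s; B -> p s B' | C q p B' | q B'; C -> r | s r | S; B' -> C B' | s B' | ε

Left recursion appears on B.
For B: α = {C, s}, β = {p s, C q p, q}. Rewrite as B → β B' and B' → α B' | ε.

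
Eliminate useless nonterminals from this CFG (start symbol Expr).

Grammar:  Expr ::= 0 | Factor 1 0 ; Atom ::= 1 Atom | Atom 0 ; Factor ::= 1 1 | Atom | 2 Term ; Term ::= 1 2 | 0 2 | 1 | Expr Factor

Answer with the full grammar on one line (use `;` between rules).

Generating nonterminals: {Expr, Factor, Term}.
Reachable from Expr after that: {Expr, Factor, Term}.
Removed useless symbols: {Atom} and every production mentioning them.

Expr ::= 0 | Factor 1 0; Factor ::= 1 1 | 2 Term; Term ::= 1 2 | 0 2 | 1 | Expr Factor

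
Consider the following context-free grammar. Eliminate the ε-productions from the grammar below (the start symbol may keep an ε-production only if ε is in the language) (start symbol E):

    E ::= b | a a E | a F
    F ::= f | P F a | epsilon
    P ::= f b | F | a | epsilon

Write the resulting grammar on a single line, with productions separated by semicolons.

The nullable symbols are {F, P}.
ε ∉ L(G), so no ε-production is kept.
Expand every rule over subsets of its nullable positions: E → a F gives a F | a. F → P F a gives P F a | P a | F a | a.

E ::= b | a a E | a F | a; F ::= f | P F a | P a | F a | a; P ::= f b | F | a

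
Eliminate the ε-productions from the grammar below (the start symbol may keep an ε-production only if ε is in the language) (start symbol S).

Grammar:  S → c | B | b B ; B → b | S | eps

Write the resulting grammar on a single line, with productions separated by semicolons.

Nullable set = {B, S}.
ε ∈ L(G) since S is nullable, so keep S → ε.
For each production, add variants omitting each subset of nullable occurrences: S → b B gives b B | b.

S → c | B | b B | b | eps; B → b | S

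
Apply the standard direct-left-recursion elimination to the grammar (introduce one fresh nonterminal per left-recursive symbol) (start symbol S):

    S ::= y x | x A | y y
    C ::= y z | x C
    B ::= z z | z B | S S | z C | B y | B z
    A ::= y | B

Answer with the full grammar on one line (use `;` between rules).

S ::= y x | x A | y y; C ::= y z | x C; B ::= z z B' | z B B' | S S B' | z C B'; A ::= y | B; B' ::= y B' | z B' | ε

Left recursion appears on B.
For B: α = {y, z}, β = {z z, z B, S S, z C}. Rewrite as B → β B' and B' → α B' | ε.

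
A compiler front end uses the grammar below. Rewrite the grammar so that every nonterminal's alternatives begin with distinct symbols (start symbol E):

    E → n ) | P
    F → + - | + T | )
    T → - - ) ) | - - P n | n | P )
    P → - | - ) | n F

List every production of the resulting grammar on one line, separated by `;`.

F has alternatives sharing prefix '+': factor to F → + F' with F' → - | T.
T has alternatives sharing prefix '- -': factor to T → - - T' with T' → ) ) | P n.
P has alternatives sharing prefix '-': factor to P → - P' with P' → ε | ).

E → n ) | P; F → ) | + F'; T → n | P ) | - - T'; P → n F | - P'; F' → - | T; T' → ) ) | P n; P' → ε | )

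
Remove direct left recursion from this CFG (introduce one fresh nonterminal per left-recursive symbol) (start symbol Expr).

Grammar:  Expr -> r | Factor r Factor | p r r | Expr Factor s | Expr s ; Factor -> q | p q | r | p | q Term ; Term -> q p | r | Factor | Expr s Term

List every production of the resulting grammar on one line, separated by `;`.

Expr -> r Expr1 | Factor r Factor Expr1 | p r r Expr1; Factor -> q | p q | r | p | q Term; Term -> q p | r | Factor | Expr s Term; Expr1 -> Factor s Expr1 | s Expr1 | ε

Left recursion appears on Expr.
For Expr: α = {Factor s, s}, β = {r, Factor r Factor, p r r}. Rewrite as Expr → β Expr1 and Expr1 → α Expr1 | ε.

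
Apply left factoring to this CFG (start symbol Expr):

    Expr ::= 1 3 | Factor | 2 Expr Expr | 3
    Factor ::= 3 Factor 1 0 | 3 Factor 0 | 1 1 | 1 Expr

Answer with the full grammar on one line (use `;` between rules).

Expr ::= 1 3 | Factor | 2 Expr Expr | 3; Factor ::= 3 Factor Factor1 | 1 Factor2; Factor1 ::= 1 0 | 0; Factor2 ::= 1 | Expr

Factor has alternatives sharing prefix '3 Factor': factor to Factor → 3 Factor Factor1 with Factor1 → 1 0 | 0.
Factor has alternatives sharing prefix '1': factor to Factor → 1 Factor2 with Factor2 → 1 | Expr.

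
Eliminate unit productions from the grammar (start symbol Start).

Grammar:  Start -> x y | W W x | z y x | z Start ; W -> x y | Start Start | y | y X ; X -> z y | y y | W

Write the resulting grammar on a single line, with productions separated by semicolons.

Unit pairs: X ⇒* {W}.
Replace each nonterminal's rules with the union of the non-unit rules of every nonterminal it unit-derives.

Start -> x y | W W x | z y x | z Start; W -> x y | Start Start | y | y X; X -> z y | y y | x y | Start Start | y | y X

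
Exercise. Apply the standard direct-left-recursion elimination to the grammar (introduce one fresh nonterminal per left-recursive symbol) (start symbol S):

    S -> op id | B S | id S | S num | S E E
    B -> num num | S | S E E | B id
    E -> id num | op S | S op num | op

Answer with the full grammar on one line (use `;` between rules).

S -> op id S' | B S S' | id S S'; B -> num num B' | S B' | S E E B'; E -> id num | op S | S op num | op; S' -> num S' | E E S' | ε; B' -> id B' | ε

S, B are directly left-recursive.
For S: α = {num, E E}, β = {op id, B S, id S}. Rewrite as S → β S' and S' → α S' | ε.
For B: α = {id}, β = {num num, S, S E E}. Rewrite as B → β B' and B' → α B' | ε.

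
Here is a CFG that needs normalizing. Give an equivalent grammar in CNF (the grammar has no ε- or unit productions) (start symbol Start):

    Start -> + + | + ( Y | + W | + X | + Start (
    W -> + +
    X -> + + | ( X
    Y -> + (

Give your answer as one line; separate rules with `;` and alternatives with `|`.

Introduce a nonterminal for each terminal appearing in a rule of length ≥ 2: X1 → +, X2 → (.
Binarize each right-hand side of length ≥ 3 by chaining fresh nonterminals (Y1, Y2, …): affected rules were Start → X1 X2 Y; Start → X1 Start X2.

Start -> X1 X1 | X1 Y1 | X1 W | X1 X | X1 Y2; W -> X1 X1; X -> X1 X1 | X2 X; Y -> X1 X2; X1 -> +; X2 -> (; Y1 -> X2 Y; Y2 -> Start X2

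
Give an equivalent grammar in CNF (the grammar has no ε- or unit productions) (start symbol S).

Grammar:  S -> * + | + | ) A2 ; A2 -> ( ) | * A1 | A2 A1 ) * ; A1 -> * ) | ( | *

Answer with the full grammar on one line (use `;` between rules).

Introduce a nonterminal for each terminal appearing in a rule of length ≥ 2: X1 → *, X2 → +, X3 → ), X4 → (.
Binarize each right-hand side of length ≥ 3 by chaining fresh nonterminals (Y1, Y2, …): affected rules were A2 → A2 A1 X3 X1.

S -> X1 X2 | + | X3 A2; A2 -> X4 X3 | X1 A1 | A2 Y1; A1 -> X1 X3 | ( | *; X1 -> *; X2 -> +; X3 -> ); X4 -> (; Y1 -> A1 Y2; Y2 -> X3 X1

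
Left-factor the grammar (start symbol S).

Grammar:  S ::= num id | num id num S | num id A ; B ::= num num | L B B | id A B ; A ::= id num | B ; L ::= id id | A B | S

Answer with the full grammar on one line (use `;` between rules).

S ::= num id S'; B ::= num num | L B B | id A B; A ::= id num | B; L ::= id id | A B | S; S' ::= ε | num S | A

S has alternatives sharing prefix 'num id': factor to S → num id S' with S' → ε | num S | A.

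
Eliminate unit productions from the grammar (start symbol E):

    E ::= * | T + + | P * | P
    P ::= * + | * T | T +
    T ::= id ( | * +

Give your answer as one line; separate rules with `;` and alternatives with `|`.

E ::= * | T + + | P * | * + | * T | T +; P ::= * + | * T | T +; T ::= id ( | * +

Unit pairs: E ⇒* {P}.
For each unit pair (A, B), copy every non-unit production of B to A, then drop all unit productions.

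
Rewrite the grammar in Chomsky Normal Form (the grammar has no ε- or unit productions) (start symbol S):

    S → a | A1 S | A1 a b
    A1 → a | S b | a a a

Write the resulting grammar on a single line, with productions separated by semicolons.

Introduce a nonterminal for each terminal appearing in a rule of length ≥ 2: X1 → a, X2 → b.
Binarize each right-hand side of length ≥ 3 by chaining fresh nonterminals (Y1, Y2, …): affected rules were S → A1 X1 X2; A1 → X1 X1 X1.

S → a | A1 S | A1 Y1; A1 → a | S X2 | X1 Y2; X1 → a; X2 → b; Y1 → X1 X2; Y2 → X1 X1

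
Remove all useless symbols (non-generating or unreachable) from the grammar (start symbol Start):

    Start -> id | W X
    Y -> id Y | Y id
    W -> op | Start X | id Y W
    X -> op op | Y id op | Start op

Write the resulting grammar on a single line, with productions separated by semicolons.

Generating nonterminals: {Start, W, X}.
Reachable from Start after that: {Start, W, X}.
Removed useless symbols: {Y} and every production mentioning them.

Start -> id | W X; W -> op | Start X; X -> op op | Start op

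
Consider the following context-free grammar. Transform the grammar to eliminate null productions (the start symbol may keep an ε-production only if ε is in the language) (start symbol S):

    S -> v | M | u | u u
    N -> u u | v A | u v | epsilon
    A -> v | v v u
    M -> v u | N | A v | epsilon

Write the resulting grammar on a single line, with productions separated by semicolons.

S -> v | M | u | u u | epsilon; N -> u u | v A | u v; A -> v | v v u; M -> v u | N | A v

Nullable set = {M, N, S}.
ε ∈ L(G) since S is nullable, so keep S → ε.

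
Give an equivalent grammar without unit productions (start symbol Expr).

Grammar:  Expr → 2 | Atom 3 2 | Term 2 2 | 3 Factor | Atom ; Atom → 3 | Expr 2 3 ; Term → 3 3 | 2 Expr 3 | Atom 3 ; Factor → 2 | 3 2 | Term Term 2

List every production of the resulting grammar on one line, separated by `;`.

Expr → 3 | Expr 2 3 | 2 | Atom 3 2 | Term 2 2 | 3 Factor; Atom → 3 | Expr 2 3; Term → 3 3 | 2 Expr 3 | Atom 3; Factor → 2 | 3 2 | Term Term 2

Unit pairs: Expr ⇒* {Atom}.
For every A with A ⇒* B via unit rules, add B's non-unit alternatives to A; then delete every rule of the form X → Y.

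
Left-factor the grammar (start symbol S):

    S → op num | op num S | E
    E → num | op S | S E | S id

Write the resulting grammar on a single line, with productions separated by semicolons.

S → E | op num S'; E → num | op S | S E'; S' → ε | S; E' → E | id

S has alternatives sharing prefix 'op num': factor to S → op num S' with S' → ε | S.
E has alternatives sharing prefix 'S': factor to E → S E' with E' → E | id.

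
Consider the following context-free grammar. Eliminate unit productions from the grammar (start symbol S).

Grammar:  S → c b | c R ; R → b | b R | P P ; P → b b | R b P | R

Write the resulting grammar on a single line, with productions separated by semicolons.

S → c b | c R; R → b | b R | P P; P → b b | R b P | b | b R | P P

Unit pairs: P ⇒* {R}.
For every A with A ⇒* B via unit rules, add B's non-unit alternatives to A; then delete every rule of the form X → Y.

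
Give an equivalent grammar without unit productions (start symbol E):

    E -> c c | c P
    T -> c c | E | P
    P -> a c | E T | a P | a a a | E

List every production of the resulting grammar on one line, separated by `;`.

Unit pairs: P ⇒* {E}; T ⇒* {E, P}.
Replace each nonterminal's rules with the union of the non-unit rules of every nonterminal it unit-derives.

E -> c c | c P; T -> c c | c P | a c | E T | a P | a a a; P -> c c | c P | a c | E T | a P | a a a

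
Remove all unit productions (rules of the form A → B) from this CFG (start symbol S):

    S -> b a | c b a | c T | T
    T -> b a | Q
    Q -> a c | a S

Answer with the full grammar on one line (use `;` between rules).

Unit pairs: S ⇒* {Q, T}; T ⇒* {Q}.
For each unit pair (A, B), copy every non-unit production of B to A, then drop all unit productions.

S -> b a | c b a | c T | a c | a S; T -> a c | a S | b a; Q -> a c | a S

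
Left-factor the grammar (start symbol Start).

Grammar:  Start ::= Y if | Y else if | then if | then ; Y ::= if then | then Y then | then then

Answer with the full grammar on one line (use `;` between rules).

Start has alternatives sharing prefix 'Y': factor to Start → Y Start1 with Start1 → if | else if.
Start has alternatives sharing prefix 'then': factor to Start → then Start2 with Start2 → if | ε.
Y has alternatives sharing prefix 'then': factor to Y → then Y1 with Y1 → Y then | then.

Start ::= Y Start1 | then Start2; Y ::= if then | then Y1; Start1 ::= if | else if; Start2 ::= if | ε; Y1 ::= Y then | then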